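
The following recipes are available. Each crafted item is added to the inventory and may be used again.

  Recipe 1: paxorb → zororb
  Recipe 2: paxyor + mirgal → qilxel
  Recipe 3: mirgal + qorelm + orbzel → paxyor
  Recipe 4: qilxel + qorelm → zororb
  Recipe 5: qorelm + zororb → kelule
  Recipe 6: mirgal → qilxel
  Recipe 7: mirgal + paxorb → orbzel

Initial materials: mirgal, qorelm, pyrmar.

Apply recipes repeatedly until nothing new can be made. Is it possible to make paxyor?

No

paxyor would need mirgal, qorelm, and orbzel (Recipe 3), but orbzel is never obtained.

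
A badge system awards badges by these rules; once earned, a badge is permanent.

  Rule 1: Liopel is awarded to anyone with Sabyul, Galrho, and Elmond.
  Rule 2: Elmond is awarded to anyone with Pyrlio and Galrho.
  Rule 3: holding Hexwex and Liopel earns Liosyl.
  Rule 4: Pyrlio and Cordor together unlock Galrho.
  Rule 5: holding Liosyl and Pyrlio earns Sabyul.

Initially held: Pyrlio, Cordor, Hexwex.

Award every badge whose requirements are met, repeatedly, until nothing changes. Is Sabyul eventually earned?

No

Sabyul would need Liosyl and Pyrlio (Rule 5), but Liosyl is never earned.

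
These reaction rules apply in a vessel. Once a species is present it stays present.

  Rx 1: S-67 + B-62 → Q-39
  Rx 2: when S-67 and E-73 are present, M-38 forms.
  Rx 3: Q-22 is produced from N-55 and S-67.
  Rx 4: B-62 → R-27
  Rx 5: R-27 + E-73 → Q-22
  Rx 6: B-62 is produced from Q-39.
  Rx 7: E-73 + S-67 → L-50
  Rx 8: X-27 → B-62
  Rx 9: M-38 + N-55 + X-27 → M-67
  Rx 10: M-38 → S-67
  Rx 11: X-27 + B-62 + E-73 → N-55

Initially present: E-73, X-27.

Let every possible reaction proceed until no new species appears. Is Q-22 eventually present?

X-27 present → B-62 forms (Rx 8).
B-62 present → R-27 forms (Rx 4).
R-27 and E-73 present → Q-22 forms (Rx 5).

Yes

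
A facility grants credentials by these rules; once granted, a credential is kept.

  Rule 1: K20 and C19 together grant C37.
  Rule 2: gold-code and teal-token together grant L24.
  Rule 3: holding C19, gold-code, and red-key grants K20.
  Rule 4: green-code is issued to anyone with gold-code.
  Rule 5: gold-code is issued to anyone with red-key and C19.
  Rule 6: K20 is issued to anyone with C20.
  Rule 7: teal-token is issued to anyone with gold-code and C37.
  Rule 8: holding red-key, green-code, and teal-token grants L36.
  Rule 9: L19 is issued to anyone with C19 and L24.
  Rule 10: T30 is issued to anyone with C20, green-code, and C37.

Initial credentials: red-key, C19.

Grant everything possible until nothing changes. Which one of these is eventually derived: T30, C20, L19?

Holding red-key and C19 grants gold-code (Rule 5).
Holding C19, gold-code, and red-key grants K20 (Rule 3).
Holding K20 and C19 grants C37 (Rule 1).
Holding gold-code and C37 grants teal-token (Rule 7).
Holding gold-code and teal-token grants L24 (Rule 2).
Holding C19 and L24 grants L19 (Rule 9).
No rule produces C20, and it is not given. T30 would need C20, green-code, and C37 (Rule 10), but C20 is never granted.

L19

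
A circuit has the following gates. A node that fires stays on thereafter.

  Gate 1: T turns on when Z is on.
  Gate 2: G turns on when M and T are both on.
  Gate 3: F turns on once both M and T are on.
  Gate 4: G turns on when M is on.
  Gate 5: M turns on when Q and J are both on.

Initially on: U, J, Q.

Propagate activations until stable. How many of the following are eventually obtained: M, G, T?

Q and J are on, so M turns on (Gate 5).
M is on, so G turns on (Gate 4).
M: reached.
G: reached.
T would need Z (Gate 1), but Z never turns on.
Reached: M and G — 2 of the 3.

2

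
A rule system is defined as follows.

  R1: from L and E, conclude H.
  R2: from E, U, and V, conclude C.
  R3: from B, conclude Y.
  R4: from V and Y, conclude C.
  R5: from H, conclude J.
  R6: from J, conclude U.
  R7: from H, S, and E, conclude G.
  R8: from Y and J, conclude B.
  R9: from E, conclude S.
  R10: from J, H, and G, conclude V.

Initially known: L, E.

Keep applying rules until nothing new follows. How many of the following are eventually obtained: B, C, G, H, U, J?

L and E hold, so H follows (R1).
E holds, so S follows (R9).
From H, S, and E, R7 gives G.
H holds, so J follows (R5).
J holds, so U follows (R6).
J, H, and G hold, so V follows (R10).
From E, U, and V, R2 gives C.
B would need Y and J (R8), but Y is never established.
C: reached.
G: reached.
H: reached.
U: reached.
J: reached.
Reached: C, G, H, U, and J — 5 of the 6.

5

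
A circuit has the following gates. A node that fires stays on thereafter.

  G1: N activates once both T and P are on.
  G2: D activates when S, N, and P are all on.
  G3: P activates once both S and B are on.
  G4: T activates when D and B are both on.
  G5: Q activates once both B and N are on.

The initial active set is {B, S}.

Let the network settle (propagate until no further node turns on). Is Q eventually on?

No

Q would need B and N (G5), but N never turns on.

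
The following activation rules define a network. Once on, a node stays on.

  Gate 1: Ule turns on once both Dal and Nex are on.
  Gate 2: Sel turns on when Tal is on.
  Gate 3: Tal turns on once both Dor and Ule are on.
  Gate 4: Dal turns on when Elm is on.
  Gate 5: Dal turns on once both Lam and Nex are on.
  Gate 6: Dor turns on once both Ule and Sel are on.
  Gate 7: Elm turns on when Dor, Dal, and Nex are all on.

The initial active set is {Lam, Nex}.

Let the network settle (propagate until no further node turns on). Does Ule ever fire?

Yes

Gate 5: Lam and Nex on → Dal on.
Gate 1: Dal and Nex on → Ule on.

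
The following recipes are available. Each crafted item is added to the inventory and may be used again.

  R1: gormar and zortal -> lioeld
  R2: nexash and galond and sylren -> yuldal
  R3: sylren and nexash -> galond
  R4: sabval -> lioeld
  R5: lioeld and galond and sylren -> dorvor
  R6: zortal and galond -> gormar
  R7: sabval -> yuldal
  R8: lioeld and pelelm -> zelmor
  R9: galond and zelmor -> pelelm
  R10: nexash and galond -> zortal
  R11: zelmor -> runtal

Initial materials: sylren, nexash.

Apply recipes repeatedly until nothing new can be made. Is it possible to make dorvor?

Using R3, sylren and nexash make galond.
Using R10, nexash and galond make zortal.
Using R6, zortal and galond make gormar.
Using R1, gormar and zortal make lioeld.
Using R5, lioeld, galond, and sylren make dorvor.

Yes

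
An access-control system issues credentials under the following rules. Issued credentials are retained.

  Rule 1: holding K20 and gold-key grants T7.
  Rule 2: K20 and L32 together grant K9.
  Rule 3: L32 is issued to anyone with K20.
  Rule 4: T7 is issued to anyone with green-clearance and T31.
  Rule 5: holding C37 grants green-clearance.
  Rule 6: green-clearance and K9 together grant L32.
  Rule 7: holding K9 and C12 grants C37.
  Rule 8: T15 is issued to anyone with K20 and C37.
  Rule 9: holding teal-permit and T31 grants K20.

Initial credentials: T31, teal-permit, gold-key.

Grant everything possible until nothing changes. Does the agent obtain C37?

No

C37 would need K9 and C12 (Rule 7), but C12 is never granted.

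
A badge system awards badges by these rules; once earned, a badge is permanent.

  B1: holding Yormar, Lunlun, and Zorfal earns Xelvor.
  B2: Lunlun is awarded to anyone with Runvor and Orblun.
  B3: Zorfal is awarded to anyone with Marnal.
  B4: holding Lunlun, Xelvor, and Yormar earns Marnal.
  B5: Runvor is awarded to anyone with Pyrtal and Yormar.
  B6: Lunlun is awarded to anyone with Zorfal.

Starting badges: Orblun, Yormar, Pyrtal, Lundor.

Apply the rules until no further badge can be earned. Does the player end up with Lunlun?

Yes

With Pyrtal and Yormar, Runvor is earned (B5).
With Runvor and Orblun, Lunlun is earned (B2).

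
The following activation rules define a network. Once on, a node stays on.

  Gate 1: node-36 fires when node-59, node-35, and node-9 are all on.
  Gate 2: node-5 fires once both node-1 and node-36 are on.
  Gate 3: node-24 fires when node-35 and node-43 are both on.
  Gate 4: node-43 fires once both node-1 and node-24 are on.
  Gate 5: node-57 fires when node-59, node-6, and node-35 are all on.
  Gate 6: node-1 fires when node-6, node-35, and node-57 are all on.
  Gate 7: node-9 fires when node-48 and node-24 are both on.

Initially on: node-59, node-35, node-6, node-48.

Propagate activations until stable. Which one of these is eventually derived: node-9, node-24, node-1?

node-1

node-59, node-6, and node-35 are on, so node-57 fires (Gate 5).
node-6, node-35, and node-57 are on, so node-1 fires (Gate 6).
node-24 would need node-35 and node-43 (Gate 3), but node-43 never turns on. node-9 would need node-48 and node-24 (Gate 7), but node-24 never turns on.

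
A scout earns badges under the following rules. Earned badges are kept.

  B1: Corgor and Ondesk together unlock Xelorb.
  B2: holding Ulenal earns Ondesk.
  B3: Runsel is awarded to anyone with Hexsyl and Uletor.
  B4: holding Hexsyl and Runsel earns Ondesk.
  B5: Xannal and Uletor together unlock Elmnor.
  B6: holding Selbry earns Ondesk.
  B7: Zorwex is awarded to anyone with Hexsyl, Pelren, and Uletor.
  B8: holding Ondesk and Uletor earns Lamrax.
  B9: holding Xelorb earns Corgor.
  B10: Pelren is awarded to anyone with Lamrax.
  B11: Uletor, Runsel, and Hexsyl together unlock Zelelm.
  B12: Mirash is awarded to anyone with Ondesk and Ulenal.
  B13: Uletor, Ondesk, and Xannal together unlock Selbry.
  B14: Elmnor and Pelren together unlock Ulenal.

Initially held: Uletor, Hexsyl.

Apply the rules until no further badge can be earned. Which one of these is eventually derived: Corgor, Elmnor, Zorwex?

Zorwex

With Hexsyl and Uletor, Runsel is earned (B3).
With Hexsyl and Runsel, Ondesk is earned (B4).
With Ondesk and Uletor, Lamrax is earned (B8).
With Lamrax, Pelren is earned (B10).
With Hexsyl, Pelren, and Uletor, Zorwex is earned (B7).
Corgor would need Xelorb (B9), but Xelorb is never earned. Elmnor would need Xannal and Uletor (B5), but Xannal is never earned.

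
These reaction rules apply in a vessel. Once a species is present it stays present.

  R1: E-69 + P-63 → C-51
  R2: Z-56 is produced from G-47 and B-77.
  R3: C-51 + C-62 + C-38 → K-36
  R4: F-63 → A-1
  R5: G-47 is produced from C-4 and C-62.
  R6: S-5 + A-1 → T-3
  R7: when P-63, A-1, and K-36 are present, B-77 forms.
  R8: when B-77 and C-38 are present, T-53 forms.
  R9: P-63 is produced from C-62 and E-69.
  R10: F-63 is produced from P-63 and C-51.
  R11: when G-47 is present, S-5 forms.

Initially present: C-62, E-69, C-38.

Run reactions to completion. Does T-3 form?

No

T-3 would need S-5 and A-1 (R6), but S-5 never forms.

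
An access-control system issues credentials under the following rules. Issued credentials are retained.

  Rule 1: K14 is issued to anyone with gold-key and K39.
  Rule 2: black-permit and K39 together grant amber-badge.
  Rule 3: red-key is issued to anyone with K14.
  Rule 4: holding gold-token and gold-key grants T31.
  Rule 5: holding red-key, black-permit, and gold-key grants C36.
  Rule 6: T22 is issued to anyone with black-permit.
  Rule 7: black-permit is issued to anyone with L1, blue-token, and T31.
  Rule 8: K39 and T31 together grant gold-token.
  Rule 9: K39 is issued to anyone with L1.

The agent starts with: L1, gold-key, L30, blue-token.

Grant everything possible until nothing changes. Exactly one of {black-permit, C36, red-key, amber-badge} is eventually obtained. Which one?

Holding L1 grants K39 (Rule 9).
Holding gold-key and K39 grants K14 (Rule 1).
Holding K14 grants red-key (Rule 3).
C36 would need red-key, black-permit, and gold-key (Rule 5), but black-permit is never granted. black-permit would need L1, blue-token, and T31 (Rule 7), but T31 is never granted. amber-badge would need black-permit and K39 (Rule 2), but black-permit is never granted.

red-key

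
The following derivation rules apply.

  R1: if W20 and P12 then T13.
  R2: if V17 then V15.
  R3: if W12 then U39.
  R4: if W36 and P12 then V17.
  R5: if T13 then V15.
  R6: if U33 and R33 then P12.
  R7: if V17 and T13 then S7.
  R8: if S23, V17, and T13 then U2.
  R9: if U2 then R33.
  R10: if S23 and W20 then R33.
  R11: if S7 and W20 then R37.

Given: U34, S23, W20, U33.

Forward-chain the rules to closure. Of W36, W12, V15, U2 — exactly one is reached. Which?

S23 and W20 hold, so R33 follows (R10).
U33 and R33 hold, so P12 follows (R6).
W20 and P12 hold, so T13 follows (R1).
From T13, R5 gives V15.
U2 would need S23, V17, and T13 (R8), but V17 is never established. No rule produces W12, and it is not given. No rule produces W36, and it is not given.

V15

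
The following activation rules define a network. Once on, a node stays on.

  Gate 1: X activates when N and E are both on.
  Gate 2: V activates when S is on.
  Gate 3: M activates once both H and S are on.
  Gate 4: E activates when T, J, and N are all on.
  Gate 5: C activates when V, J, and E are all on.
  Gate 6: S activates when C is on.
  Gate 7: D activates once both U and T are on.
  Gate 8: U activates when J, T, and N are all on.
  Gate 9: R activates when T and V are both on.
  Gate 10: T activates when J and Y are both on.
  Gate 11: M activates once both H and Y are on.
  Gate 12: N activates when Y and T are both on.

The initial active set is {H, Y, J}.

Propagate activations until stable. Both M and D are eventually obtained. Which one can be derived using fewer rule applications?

M: H and Y are on, so M activates (Gate 11). [1 rule application]
D: J and Y are on, so T activates (Gate 10). Gate 12: Y and T on → N on. J, T, and N are on, so U activates (Gate 8). U and T are on, so D activates (Gate 7). [4 rule applications]
M needs fewer.

M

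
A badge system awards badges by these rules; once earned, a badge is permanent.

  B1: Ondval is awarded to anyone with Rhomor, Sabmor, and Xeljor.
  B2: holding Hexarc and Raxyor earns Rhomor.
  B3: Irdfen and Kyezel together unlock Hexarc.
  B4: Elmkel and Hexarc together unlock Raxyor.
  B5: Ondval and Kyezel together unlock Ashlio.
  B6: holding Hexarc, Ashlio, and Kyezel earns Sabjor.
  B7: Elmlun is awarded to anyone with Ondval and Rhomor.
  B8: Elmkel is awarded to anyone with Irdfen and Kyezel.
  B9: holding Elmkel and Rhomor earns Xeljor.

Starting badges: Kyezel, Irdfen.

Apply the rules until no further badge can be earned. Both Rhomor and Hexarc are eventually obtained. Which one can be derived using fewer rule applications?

Hexarc

Hexarc: With Irdfen and Kyezel, Hexarc is earned (B3). [1 rule application]
Rhomor: With Irdfen and Kyezel, Elmkel is earned (B8). With Irdfen and Kyezel, Hexarc is earned (B3). With Elmkel and Hexarc, Raxyor is earned (B4). With Hexarc and Raxyor, Rhomor is earned (B2). [4 rule applications]
Hexarc needs fewer.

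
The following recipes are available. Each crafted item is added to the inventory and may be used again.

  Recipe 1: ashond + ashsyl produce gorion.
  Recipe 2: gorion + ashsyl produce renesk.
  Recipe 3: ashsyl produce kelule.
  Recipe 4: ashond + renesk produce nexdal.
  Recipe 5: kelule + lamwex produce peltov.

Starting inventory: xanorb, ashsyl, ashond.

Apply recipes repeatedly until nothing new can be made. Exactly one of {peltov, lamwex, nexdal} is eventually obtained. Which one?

Using Recipe 1, ashond and ashsyl make gorion.
gorion + ashsyl → renesk (Recipe 2).
ashond + renesk → nexdal (Recipe 4).
No rule produces lamwex, and it is not given. peltov would need kelule and lamwex (Recipe 5), but lamwex is never obtained.

nexdal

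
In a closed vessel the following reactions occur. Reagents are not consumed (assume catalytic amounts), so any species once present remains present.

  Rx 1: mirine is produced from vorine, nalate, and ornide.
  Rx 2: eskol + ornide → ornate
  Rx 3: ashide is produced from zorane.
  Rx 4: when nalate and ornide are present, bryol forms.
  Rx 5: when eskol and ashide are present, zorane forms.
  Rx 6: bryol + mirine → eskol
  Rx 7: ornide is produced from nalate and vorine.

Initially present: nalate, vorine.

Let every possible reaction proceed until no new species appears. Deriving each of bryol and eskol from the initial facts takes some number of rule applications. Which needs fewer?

bryol

bryol: nalate and vorine present → ornide forms (Rx 7). nalate and ornide present → bryol forms (Rx 4). [2 rule applications]
eskol: nalate and vorine present → ornide forms (Rx 7). vorine, nalate, and ornide present → mirine forms (Rx 1). nalate and ornide present → bryol forms (Rx 4). bryol and mirine present → eskol forms (Rx 6). [4 rule applications]
bryol needs fewer.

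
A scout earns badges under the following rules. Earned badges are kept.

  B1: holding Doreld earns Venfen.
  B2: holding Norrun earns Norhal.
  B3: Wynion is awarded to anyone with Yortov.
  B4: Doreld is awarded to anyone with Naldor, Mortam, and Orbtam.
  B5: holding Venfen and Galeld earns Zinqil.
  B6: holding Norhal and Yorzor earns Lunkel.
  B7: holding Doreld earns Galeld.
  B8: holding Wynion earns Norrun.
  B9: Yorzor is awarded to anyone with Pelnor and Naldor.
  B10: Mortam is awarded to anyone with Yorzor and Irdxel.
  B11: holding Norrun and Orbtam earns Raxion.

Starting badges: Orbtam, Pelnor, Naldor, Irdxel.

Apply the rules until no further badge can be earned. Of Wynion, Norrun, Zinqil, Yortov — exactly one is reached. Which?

With Pelnor and Naldor, Yorzor is earned (B9).
With Yorzor and Irdxel, Mortam is earned (B10).
With Naldor, Mortam, and Orbtam, Doreld is earned (B4).
With Doreld, Galeld is earned (B7).
With Doreld, Venfen is earned (B1).
With Venfen and Galeld, Zinqil is earned (B5).
Norrun would need Wynion (B8), but Wynion is never earned. No rule produces Yortov, and it is not given. Wynion would need Yortov (B3), but Yortov is never earned.

Zinqil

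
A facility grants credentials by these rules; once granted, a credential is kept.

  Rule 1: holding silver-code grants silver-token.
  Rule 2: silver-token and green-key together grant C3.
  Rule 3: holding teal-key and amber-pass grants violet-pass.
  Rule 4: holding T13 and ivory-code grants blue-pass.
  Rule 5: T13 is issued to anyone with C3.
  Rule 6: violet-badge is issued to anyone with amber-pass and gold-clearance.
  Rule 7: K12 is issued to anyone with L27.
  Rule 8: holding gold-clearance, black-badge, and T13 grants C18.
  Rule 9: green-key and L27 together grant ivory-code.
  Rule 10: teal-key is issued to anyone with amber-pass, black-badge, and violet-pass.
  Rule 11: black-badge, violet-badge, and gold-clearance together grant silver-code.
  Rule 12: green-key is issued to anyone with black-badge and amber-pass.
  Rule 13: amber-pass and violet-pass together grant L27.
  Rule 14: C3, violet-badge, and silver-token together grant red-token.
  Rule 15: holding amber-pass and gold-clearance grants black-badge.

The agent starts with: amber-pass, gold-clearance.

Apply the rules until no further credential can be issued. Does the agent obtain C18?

Holding amber-pass and gold-clearance grants black-badge (Rule 15).
Holding amber-pass and gold-clearance grants violet-badge (Rule 6).
Holding black-badge, violet-badge, and gold-clearance grants silver-code (Rule 11).
Holding black-badge and amber-pass grants green-key (Rule 12).
Holding silver-code grants silver-token (Rule 1).
Holding silver-token and green-key grants C3 (Rule 2).
Holding C3 grants T13 (Rule 5).
Holding gold-clearance, black-badge, and T13 grants C18 (Rule 8).

Yes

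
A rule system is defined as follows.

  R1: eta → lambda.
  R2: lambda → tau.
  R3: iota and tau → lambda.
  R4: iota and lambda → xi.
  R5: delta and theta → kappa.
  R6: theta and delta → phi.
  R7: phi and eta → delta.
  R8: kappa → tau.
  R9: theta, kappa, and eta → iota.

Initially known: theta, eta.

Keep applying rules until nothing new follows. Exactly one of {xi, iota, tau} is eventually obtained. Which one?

From eta, R1 gives lambda.
From lambda, R2 gives tau.
iota would need theta, kappa, and eta (R9), but kappa is never established. xi would need iota and lambda (R4), but iota is never established.

tau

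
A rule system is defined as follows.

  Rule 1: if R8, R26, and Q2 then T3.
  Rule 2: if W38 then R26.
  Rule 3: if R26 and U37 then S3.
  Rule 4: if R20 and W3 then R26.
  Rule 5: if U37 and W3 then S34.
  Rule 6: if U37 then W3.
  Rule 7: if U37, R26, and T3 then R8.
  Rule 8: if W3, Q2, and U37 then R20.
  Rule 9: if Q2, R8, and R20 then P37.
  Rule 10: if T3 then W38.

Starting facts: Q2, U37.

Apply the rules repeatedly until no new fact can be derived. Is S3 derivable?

Yes

U37 holds, so W3 follows (Rule 6).
From W3, Q2, and U37, Rule 8 gives R20.
From R20 and W3, Rule 4 gives R26.
R26 and U37 hold, so S3 follows (Rule 3).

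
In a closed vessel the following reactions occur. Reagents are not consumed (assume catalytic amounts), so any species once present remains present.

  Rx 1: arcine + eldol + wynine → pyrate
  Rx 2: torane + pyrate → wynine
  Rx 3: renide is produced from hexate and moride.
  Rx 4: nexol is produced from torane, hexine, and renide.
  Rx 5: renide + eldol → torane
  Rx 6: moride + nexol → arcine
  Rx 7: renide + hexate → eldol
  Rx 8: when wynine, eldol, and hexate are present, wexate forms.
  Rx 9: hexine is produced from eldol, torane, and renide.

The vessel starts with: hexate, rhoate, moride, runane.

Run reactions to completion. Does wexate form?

No

wexate would need wynine, eldol, and hexate (Rx 8), but wynine never forms.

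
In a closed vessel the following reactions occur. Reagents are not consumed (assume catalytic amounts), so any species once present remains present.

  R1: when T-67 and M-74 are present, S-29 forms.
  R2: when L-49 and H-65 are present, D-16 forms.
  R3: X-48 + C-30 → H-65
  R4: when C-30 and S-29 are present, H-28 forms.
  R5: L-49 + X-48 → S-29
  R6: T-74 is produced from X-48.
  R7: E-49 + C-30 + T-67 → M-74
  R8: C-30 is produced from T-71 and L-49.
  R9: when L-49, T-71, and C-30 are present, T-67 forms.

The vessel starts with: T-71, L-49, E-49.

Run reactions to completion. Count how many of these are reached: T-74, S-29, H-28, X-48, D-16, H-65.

2

T-71 and L-49 present → C-30 forms (R8).
L-49, T-71, and C-30 present → T-67 forms (R9).
E-49, C-30, and T-67 present → M-74 forms (R7).
T-67 and M-74 present → S-29 forms (R1).
C-30 and S-29 present → H-28 forms (R4).
T-74 would need X-48 (R6), but X-48 never forms.
S-29: reached.
H-28: reached.
No rule produces X-48, and it is not given.
D-16 would need L-49 and H-65 (R2), but H-65 never forms.
H-65 would need X-48 and C-30 (R3), but X-48 never forms.
Reached: S-29 and H-28 — 2 of the 6.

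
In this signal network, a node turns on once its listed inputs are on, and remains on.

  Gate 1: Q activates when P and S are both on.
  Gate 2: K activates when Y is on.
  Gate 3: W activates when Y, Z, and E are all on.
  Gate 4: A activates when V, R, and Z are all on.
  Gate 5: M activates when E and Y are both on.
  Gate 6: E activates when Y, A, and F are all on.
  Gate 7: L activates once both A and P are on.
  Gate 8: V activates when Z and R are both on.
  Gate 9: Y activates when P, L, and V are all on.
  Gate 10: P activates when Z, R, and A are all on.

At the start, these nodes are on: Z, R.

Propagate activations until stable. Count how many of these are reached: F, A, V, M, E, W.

2

Z and R are on, so V activates (Gate 8).
V, R, and Z are on, so A activates (Gate 4).
No rule produces F, and it is not given.
A: reached.
V: reached.
M would need E and Y (Gate 5), but E never turns on.
E would need Y, A, and F (Gate 6), but F never turns on.
W would need Y, Z, and E (Gate 3), but E never turns on.
Reached: A and V — 2 of the 6.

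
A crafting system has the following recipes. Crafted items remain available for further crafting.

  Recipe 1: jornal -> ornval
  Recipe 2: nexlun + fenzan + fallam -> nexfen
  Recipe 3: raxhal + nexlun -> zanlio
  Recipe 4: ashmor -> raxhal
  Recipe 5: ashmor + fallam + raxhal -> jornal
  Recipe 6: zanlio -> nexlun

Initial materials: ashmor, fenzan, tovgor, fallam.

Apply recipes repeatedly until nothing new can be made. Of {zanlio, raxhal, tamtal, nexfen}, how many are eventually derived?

1

ashmor -> raxhal (Recipe 4).
zanlio would need raxhal and nexlun (Recipe 3), but nexlun is never obtained.
raxhal: reached.
No rule produces tamtal, and it is not given.
nexfen would need nexlun, fenzan, and fallam (Recipe 2), but nexlun is never obtained.
Reached: raxhal — 1 of the 4.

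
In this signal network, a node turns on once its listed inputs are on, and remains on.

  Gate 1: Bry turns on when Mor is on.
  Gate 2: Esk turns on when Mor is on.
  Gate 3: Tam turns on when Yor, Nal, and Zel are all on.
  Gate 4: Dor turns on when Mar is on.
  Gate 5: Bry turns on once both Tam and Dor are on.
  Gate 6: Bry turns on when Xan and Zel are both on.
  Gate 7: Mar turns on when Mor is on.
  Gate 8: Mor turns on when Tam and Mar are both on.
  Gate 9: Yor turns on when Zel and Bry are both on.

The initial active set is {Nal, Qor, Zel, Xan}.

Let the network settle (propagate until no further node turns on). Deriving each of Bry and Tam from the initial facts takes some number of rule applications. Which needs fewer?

Bry: Xan and Zel are on, so Bry turns on (Gate 6). [1 rule application]
Tam: Xan and Zel are on, so Bry turns on (Gate 6). Zel and Bry are on, so Yor turns on (Gate 9). Gate 3: Yor, Nal, and Zel on → Tam on. [3 rule applications]
Bry needs fewer.

Bry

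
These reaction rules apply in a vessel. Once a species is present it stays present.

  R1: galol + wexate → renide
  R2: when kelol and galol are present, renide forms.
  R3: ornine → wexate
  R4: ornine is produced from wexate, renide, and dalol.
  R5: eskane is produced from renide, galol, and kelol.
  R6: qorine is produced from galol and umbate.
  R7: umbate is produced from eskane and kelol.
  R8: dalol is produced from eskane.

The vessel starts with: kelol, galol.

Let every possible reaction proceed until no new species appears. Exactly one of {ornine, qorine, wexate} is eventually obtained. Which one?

qorine

kelol and galol present → renide forms (R2).
renide, galol, and kelol present → eskane forms (R5).
eskane and kelol present → umbate forms (R7).
galol and umbate present → qorine forms (R6).
wexate would need ornine (R3), but ornine never forms. ornine would need wexate, renide, and dalol (R4), but wexate never forms.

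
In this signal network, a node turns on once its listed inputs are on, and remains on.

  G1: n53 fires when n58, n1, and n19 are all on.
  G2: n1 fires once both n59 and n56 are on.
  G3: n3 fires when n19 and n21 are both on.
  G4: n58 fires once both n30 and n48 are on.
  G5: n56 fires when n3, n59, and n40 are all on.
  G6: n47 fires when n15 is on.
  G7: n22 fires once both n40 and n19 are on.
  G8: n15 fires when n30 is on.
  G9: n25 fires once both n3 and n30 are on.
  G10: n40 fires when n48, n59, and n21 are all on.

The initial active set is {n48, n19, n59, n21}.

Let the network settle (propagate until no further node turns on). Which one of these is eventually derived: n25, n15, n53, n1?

n1

n48, n59, and n21 are on, so n40 fires (G10).
n19 and n21 are on, so n3 fires (G3).
G5: n3, n59, and n40 on → n56 on.
G2: n59 and n56 on → n1 on.
n25 would need n3 and n30 (G9), but n30 never turns on. n15 would need n30 (G8), but n30 never turns on. n53 would need n58, n1, and n19 (G1), but n58 never turns on.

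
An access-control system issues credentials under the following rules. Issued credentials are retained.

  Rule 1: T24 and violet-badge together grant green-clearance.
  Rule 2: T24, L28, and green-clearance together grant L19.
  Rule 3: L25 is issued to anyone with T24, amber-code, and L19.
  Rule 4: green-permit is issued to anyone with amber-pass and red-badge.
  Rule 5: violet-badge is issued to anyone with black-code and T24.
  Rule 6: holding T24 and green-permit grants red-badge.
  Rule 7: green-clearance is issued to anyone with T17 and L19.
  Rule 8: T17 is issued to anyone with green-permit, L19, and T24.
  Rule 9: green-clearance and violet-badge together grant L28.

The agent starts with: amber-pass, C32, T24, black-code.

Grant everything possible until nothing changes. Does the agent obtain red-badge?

No

red-badge would need T24 and green-permit (Rule 6), but green-permit is never granted.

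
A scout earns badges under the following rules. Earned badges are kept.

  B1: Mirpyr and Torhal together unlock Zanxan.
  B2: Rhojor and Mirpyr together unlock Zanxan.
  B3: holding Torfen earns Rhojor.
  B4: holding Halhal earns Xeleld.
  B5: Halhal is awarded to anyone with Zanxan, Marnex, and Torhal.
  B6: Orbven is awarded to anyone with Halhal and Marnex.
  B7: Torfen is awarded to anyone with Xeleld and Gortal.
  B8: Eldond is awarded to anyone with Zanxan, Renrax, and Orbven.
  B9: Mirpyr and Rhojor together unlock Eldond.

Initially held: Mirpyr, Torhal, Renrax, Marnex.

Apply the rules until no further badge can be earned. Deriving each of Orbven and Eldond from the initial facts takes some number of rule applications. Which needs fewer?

Orbven: With Mirpyr and Torhal, Zanxan is earned (B1). With Zanxan, Marnex, and Torhal, Halhal is earned (B5). With Halhal and Marnex, Orbven is earned (B6). [3 rule applications]
Eldond: With Mirpyr and Torhal, Zanxan is earned (B1). With Zanxan, Marnex, and Torhal, Halhal is earned (B5). With Halhal and Marnex, Orbven is earned (B6). With Zanxan, Renrax, and Orbven, Eldond is earned (B8). [4 rule applications]
Orbven needs fewer.

Orbven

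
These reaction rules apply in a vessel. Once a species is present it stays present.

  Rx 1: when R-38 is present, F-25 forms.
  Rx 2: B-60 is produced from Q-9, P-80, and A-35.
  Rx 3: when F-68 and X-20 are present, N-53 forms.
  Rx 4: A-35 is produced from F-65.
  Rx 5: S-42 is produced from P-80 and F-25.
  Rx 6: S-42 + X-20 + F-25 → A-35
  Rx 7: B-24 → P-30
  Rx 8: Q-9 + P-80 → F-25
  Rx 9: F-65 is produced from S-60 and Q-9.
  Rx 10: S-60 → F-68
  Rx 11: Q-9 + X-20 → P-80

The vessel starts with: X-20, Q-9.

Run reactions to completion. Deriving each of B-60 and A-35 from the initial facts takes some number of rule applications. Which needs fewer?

A-35: Q-9 and X-20 present → P-80 forms (Rx 11). Q-9 and P-80 present → F-25 forms (Rx 8). P-80 and F-25 present → S-42 forms (Rx 5). S-42, X-20, and F-25 present → A-35 forms (Rx 6). [4 rule applications]
B-60: Q-9 and X-20 present → P-80 forms (Rx 11). Q-9 and P-80 present → F-25 forms (Rx 8). P-80 and F-25 present → S-42 forms (Rx 5). S-42, X-20, and F-25 present → A-35 forms (Rx 6). Q-9, P-80, and A-35 present → B-60 forms (Rx 2). [5 rule applications]
A-35 needs fewer.

A-35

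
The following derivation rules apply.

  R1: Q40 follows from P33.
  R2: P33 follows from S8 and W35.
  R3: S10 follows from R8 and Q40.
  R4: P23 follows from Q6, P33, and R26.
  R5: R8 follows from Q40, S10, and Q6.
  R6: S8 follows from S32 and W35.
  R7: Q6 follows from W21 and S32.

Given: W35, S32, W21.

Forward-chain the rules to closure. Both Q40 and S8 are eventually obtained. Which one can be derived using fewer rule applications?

S8

S8: S32 and W35 hold, so S8 follows (R6). [1 rule application]
Q40: From S32 and W35, R6 gives S8. From S8 and W35, R2 gives P33. From P33, R1 gives Q40. [3 rule applications]
S8 needs fewer.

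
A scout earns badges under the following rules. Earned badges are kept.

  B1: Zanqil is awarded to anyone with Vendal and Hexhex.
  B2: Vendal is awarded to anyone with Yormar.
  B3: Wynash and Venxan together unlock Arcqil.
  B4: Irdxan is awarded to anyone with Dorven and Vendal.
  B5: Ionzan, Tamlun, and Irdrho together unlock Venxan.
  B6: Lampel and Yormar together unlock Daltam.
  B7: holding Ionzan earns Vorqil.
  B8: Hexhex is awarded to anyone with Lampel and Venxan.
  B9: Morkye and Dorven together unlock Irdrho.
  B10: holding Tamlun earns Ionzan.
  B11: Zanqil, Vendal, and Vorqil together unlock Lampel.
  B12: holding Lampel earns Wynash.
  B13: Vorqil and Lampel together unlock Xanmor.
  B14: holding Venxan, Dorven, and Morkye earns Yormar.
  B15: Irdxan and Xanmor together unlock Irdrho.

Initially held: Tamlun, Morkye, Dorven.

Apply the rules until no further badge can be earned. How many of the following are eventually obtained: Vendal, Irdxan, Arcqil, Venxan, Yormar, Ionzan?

5

With Morkye and Dorven, Irdrho is earned (B9).
With Tamlun, Ionzan is earned (B10).
With Ionzan, Tamlun, and Irdrho, Venxan is earned (B5).
With Venxan, Dorven, and Morkye, Yormar is earned (B14).
With Yormar, Vendal is earned (B2).
With Dorven and Vendal, Irdxan is earned (B4).
Vendal: reached.
Irdxan: reached.
Arcqil would need Wynash and Venxan (B3), but Wynash is never earned.
Venxan: reached.
Yormar: reached.
Ionzan: reached.
Reached: Vendal, Irdxan, Venxan, Yormar, and Ionzan — 5 of the 6.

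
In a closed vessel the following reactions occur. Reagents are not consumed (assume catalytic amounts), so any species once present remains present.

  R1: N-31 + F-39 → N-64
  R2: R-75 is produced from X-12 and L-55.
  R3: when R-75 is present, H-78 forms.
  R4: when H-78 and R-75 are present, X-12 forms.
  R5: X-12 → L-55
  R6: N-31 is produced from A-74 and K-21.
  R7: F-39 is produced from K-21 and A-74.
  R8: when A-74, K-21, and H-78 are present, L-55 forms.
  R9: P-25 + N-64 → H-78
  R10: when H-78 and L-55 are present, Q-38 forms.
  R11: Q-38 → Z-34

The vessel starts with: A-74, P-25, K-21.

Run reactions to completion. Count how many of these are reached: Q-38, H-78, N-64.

A-74 and K-21 present → N-31 forms (R6).
K-21 and A-74 present → F-39 forms (R7).
N-31 and F-39 present → N-64 forms (R1).
P-25 and N-64 present → H-78 forms (R9).
A-74, K-21, and H-78 present → L-55 forms (R8).
H-78 and L-55 present → Q-38 forms (R10).
Q-38: reached.
H-78: reached.
N-64: reached.
All 3 are reached.

3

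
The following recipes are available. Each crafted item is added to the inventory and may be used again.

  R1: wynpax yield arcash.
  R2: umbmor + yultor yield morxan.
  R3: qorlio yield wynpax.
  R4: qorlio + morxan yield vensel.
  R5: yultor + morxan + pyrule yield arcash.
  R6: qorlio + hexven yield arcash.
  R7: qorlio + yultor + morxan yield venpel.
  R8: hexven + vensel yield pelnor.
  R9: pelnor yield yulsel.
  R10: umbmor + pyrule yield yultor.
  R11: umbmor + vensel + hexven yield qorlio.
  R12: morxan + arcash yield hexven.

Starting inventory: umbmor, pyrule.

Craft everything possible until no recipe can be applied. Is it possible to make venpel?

venpel would need qorlio, yultor, and morxan (R7), but qorlio is never obtained.

No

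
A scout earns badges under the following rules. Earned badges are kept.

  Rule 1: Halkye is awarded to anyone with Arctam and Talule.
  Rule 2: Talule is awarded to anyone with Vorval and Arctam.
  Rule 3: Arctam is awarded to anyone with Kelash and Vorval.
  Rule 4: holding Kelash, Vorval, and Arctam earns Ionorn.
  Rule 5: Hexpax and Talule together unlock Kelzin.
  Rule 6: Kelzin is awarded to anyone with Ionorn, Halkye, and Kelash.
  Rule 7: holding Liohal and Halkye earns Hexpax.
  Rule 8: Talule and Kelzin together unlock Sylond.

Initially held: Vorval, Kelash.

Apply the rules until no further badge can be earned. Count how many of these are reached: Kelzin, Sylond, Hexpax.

2

With Kelash and Vorval, Arctam is earned (Rule 3).
With Kelash, Vorval, and Arctam, Ionorn is earned (Rule 4).
With Vorval and Arctam, Talule is earned (Rule 2).
With Arctam and Talule, Halkye is earned (Rule 1).
With Ionorn, Halkye, and Kelash, Kelzin is earned (Rule 6).
With Talule and Kelzin, Sylond is earned (Rule 8).
Kelzin: reached.
Sylond: reached.
Hexpax would need Liohal and Halkye (Rule 7), but Liohal is never earned.
Reached: Kelzin and Sylond — 2 of the 3.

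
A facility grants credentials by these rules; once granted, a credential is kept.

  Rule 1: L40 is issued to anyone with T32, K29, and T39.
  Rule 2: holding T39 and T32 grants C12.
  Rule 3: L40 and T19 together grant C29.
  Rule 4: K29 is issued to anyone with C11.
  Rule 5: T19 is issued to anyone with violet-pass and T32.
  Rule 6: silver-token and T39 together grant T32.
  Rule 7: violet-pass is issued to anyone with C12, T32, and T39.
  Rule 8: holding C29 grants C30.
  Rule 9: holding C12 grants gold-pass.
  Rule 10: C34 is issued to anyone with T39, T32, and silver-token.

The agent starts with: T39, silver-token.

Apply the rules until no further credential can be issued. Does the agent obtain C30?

No

C30 would need C29 (Rule 8), but C29 is never granted.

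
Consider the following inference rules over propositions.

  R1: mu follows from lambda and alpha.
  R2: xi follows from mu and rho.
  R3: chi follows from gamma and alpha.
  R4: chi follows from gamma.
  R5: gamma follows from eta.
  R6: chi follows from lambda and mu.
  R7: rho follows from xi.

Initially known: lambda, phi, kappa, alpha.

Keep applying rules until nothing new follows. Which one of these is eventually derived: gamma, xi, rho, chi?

chi

From lambda and alpha, R1 gives mu.
From lambda and mu, R6 gives chi.
rho would need xi (R7), but xi is never established. xi would need mu and rho (R2), but rho is never established. gamma would need eta (R5), but eta is never established.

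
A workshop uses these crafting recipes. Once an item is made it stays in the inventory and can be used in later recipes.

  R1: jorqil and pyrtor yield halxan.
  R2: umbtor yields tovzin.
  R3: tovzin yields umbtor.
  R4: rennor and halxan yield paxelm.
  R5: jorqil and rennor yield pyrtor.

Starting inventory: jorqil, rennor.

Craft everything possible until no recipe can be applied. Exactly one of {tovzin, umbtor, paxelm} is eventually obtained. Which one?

jorqil and rennor → pyrtor (R5).
jorqil and pyrtor → halxan (R1).
Using R4, rennor and halxan make paxelm.
tovzin would need umbtor (R2), but umbtor is never obtained. umbtor would need tovzin (R3), but tovzin is never obtained.

paxelm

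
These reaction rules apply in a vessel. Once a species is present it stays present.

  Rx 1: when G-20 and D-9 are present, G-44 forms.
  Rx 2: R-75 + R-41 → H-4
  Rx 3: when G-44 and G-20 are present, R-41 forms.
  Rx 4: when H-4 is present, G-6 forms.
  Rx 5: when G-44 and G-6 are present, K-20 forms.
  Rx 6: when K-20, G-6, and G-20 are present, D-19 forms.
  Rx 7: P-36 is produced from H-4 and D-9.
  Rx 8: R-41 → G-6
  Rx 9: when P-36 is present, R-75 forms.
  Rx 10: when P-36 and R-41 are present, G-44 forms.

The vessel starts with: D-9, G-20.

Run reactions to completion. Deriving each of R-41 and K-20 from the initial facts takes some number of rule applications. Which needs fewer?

R-41

R-41: G-20 and D-9 present → G-44 forms (Rx 1). G-44 and G-20 present → R-41 forms (Rx 3). [2 rule applications]
K-20: G-20 and D-9 present → G-44 forms (Rx 1). G-44 and G-20 present → R-41 forms (Rx 3). R-41 present → G-6 forms (Rx 8). G-44 and G-6 present → K-20 forms (Rx 5). [4 rule applications]
R-41 needs fewer.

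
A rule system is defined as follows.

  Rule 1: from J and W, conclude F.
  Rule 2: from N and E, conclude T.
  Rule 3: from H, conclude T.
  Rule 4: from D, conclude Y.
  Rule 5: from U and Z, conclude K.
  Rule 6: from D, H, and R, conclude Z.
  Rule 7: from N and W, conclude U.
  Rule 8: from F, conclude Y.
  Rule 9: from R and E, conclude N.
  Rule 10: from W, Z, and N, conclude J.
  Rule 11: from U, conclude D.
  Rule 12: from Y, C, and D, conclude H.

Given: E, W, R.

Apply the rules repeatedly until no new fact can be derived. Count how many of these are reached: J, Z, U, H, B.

R and E hold, so N follows (Rule 9).
N and W hold, so U follows (Rule 7).
J would need W, Z, and N (Rule 10), but Z is never established.
Z would need D, H, and R (Rule 6), but H is never established.
U: reached.
H would need Y, C, and D (Rule 12), but C is never established.
No rule produces B, and it is not given.
Reached: U — 1 of the 5.

1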